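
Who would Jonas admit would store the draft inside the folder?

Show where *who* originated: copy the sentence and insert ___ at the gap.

Who would Jonas admit ___ would store the draft inside the folder?

Before movement: Jonas would admit who would store the draft inside the folder.
'who' functions as the subject of the clause embedded under 'admit'. The gap is right after 'admit'.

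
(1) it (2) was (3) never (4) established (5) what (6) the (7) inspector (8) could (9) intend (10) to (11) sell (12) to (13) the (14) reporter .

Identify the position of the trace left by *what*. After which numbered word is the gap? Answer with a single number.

11

Underlying clause: The inspector could intend to sell what to the reporter.
The filler 'what' is interpreted as the direct object of 'sell'. It moves to the left edge, and the trace sits right after 'sell':
It was never established what the inspector could intend to sell ___ to the reporter.
'sell' is word 11.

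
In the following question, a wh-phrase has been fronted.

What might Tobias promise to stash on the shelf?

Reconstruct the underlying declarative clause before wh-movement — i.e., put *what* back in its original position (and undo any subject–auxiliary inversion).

'what' functions as the direct object of 'stash'. Wh-movement fronts it, leaving a gap right after 'stash':
What might Tobias promise to stash ___ on the shelf?

Tobias might promise to stash what on the shelf.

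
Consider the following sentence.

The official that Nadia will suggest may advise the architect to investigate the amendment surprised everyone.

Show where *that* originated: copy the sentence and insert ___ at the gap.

The official that Nadia will suggest ___ may advise the architect to investigate the amendment surprised everyone.

'that' is the subject of the clause embedded under 'suggest'. The gap is right after 'suggest'.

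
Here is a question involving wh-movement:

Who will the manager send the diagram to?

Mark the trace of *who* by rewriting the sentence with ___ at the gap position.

Who will the manager send the diagram to ___?

Underlying clause: The manager will send the diagram to who.
'who' is the object of the preposition 'to' (recipient of 'send'). The gap is right after 'to'.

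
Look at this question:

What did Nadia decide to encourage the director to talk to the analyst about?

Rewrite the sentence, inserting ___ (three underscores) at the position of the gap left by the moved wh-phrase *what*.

Before movement: Nadia did decide to encourage the director to talk to the analyst about what.
'what' functions as the object of the preposition 'about'. The gap is right after 'about'.

What did Nadia decide to encourage the director to talk to the analyst about ___?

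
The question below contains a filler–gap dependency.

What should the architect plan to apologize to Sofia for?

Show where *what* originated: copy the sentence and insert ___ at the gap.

What should the architect plan to apologize to Sofia for ___?

Before movement: The architect should plan to apologize to Sofia for what.
The filler 'what' is interpreted as the object of the preposition 'for'. The gap is right after 'for'.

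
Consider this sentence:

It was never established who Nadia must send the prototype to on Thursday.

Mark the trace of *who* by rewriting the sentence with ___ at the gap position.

It was never established who Nadia must send the prototype to ___ on Thursday.

Before movement: Nadia must send the prototype to who on Thursday.
'who' functions as the object of the preposition 'to' (recipient of 'send'). The gap is right after 'to'.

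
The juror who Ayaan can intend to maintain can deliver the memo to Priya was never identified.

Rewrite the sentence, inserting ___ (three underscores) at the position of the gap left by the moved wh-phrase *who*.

'who' functions as the subject of the clause embedded under 'maintain'. The gap is right after 'maintain'.

The juror who Ayaan can intend to maintain ___ can deliver the memo to Priya was never identified.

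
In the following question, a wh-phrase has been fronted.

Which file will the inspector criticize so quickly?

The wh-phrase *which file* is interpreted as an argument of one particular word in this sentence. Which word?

criticize

Before movement: The inspector will criticize which file so quickly.
'which file' functions as the direct object of 'criticize'. Wh-movement fronts it, leaving a gap right after 'criticize':
Which file will the inspector criticize ___ so quickly?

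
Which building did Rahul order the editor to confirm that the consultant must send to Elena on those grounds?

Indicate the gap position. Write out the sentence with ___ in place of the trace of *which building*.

Pre-movement form: Rahul did order the editor to confirm that the consultant must send which building to Elena on those grounds.
The filler 'which building' is interpreted as the direct object of 'send'. The gap is right after 'send'.

Which building did Rahul order the editor to confirm that the consultant must send ___ to Elena on those grounds?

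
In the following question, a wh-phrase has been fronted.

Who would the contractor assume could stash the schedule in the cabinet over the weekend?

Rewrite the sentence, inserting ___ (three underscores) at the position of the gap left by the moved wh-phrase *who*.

Who would the contractor assume ___ could stash the schedule in the cabinet over the weekend?

Pre-movement form: The contractor would assume who could stash the schedule in the cabinet over the weekend.
'who' functions as the subject of the clause embedded under 'assume'. The gap is right after 'assume'.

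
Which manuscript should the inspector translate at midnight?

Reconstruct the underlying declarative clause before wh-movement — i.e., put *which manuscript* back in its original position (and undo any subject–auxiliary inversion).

The filler 'which manuscript' is interpreted as the direct object of 'translate'. It moves to the left edge, and the trace sits right after 'translate':
Which manuscript should the inspector translate ___ at midnight?

The inspector should translate which manuscript at midnight.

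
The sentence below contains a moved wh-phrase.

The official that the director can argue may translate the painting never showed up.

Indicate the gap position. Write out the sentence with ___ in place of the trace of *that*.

The official that the director can argue ___ may translate the painting never showed up.

'that' functions as the subject of the clause embedded under 'argue'. The gap is right after 'argue'.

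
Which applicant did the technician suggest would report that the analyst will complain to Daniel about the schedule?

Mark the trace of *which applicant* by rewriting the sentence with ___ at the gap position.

Pre-movement form: The technician did suggest which applicant would report that the analyst will complain to Daniel about the schedule.
The filler 'which applicant' is interpreted as the subject of the clause embedded under 'suggest'. The gap is right after 'suggest'.

Which applicant did the technician suggest ___ would report that the analyst will complain to Daniel about the schedule?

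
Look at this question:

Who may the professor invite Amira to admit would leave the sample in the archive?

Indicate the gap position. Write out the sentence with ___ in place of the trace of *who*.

Who may the professor invite Amira to admit ___ would leave the sample in the archive?

Pre-movement form: The professor may invite Amira to admit who would leave the sample in the archive.
'who' functions as the subject of the clause embedded under 'admit'. The gap is right after 'admit'.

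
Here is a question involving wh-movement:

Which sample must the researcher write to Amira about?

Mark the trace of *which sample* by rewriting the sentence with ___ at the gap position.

Which sample must the researcher write to Amira about ___?

Pre-movement form: The researcher must write to Amira about which sample.
'which sample' is the object of the preposition 'about'. The gap is right after 'about'.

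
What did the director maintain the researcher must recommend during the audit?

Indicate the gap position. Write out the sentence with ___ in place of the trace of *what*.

What did the director maintain the researcher must recommend ___ during the audit?

Before movement: The director did maintain the researcher must recommend what during the audit.
'what' is the direct object of 'recommend'. The gap is right after 'recommend'.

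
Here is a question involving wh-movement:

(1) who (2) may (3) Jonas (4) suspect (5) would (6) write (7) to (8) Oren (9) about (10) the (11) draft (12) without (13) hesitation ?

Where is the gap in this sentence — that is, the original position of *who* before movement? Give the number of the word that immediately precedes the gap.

Underlying clause: Jonas may suspect who would write to Oren about the draft without hesitation.
'who' is the subject of the clause embedded under 'suspect'. Fronting leaves a gap immediately after 'suspect':
Who may Jonas suspect ___ would write to Oren about the draft without hesitation?
'suspect' is word 4.

4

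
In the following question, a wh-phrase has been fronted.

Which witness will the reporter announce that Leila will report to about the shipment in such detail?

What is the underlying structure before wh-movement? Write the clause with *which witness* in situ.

'which witness' is the object of the preposition 'to'. Fronting leaves a gap immediately after 'to':
Which witness will the reporter announce that Leila will report to ___ about the shipment in such detail?

The reporter will announce that Leila will report to which witness about the shipment in such detail.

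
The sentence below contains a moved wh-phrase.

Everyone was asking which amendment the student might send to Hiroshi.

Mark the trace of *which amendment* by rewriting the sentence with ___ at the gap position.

Everyone was asking which amendment the student might send ___ to Hiroshi.

In situ: The student might send which amendment to Hiroshi.
'which amendment' is the direct object of 'send'. The gap is right after 'send'.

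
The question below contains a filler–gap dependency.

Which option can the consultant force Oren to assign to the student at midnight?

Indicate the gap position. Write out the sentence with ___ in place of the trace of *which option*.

Which option can the consultant force Oren to assign ___ to the student at midnight?

Underlying clause: The consultant can force Oren to assign which option to the student at midnight.
'which option' functions as the direct object of 'assign'. The gap is right after 'assign'.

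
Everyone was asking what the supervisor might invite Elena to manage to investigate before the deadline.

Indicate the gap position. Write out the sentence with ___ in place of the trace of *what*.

Everyone was asking what the supervisor might invite Elena to manage to investigate ___ before the deadline.

Pre-movement form: The supervisor might invite Elena to manage to investigate what before the deadline.
'what' functions as the direct object of 'investigate'. The gap is right after 'investigate'.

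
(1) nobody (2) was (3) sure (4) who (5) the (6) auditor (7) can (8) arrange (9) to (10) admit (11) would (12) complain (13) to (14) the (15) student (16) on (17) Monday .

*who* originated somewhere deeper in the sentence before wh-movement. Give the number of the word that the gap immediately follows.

Before movement: The auditor can arrange to admit who would complain to the student on Monday.
'who' functions as the subject of the clause embedded under 'admit'. Fronting leaves a gap immediately after 'admit':
Nobody was sure who the auditor can arrange to admit ___ would complain to the student on Monday.
'admit' is word 10.

10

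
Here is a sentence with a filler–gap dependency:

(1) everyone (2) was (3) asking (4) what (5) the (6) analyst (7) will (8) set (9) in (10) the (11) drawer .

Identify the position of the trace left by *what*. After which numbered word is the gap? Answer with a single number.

8

Underlying clause: The analyst will set what in the drawer.
The filler 'what' is interpreted as the direct object of 'set'. Wh-movement fronts it, leaving a gap right after 'set':
Everyone was asking what the analyst will set ___ in the drawer.
'set' is word 8.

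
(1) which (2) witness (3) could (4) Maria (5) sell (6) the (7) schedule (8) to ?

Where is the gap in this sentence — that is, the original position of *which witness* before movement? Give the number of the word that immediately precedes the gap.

8

Before movement: Maria could sell the schedule to which witness.
'which witness' is the object of the preposition 'to' (recipient of 'sell'). Wh-movement fronts it, leaving a gap right after 'to':
Which witness could Maria sell the schedule to ___?
'to' is word 8.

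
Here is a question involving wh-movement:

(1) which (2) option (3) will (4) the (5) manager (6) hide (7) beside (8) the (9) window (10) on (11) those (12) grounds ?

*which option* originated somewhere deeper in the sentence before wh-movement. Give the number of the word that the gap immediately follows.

Pre-movement form: The manager will hide which option beside the window on those grounds.
The filler 'which option' is interpreted as the direct object of 'hide'. Wh-movement fronts it, leaving a gap right after 'hide':
Which option will the manager hide ___ beside the window on those grounds?
'hide' is word 6.

6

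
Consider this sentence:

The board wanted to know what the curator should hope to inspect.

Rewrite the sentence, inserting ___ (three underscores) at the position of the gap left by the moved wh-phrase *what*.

Pre-movement form: The curator should hope to inspect what.
'what' functions as the direct object of 'inspect'. The gap is right after 'inspect'.

The board wanted to know what the curator should hope to inspect ___.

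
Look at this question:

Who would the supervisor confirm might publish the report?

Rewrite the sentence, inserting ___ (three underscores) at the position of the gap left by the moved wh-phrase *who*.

Underlying clause: The supervisor would confirm who might publish the report.
'who' functions as the subject of the clause embedded under 'confirm'. The gap is right after 'confirm'.

Who would the supervisor confirm ___ might publish the report?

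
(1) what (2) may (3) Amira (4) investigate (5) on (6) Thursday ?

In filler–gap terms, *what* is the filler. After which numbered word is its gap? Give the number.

Before movement: Amira may investigate what on Thursday.
'what' is the direct object of 'investigate'. It moves to the left edge, and the trace sits right after 'investigate':
What may Amira investigate ___ on Thursday?
'investigate' is word 4.

4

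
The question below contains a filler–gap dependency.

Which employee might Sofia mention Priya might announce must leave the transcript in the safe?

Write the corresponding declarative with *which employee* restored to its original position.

Sofia might mention Priya might announce which employee must leave the transcript in the safe.

'which employee' functions as the subject of the clause embedded under 'announce'. Fronting leaves a gap immediately after 'announce':
Which employee might Sofia mention Priya might announce ___ must leave the transcript in the safe?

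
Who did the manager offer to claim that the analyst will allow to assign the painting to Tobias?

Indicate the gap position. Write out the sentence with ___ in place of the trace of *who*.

In situ: The manager did offer to claim that the analyst will allow who to assign the painting to Tobias.
The filler 'who' is interpreted as the direct object of 'allow'. The gap is right after 'allow'.

Who did the manager offer to claim that the analyst will allow ___ to assign the painting to Tobias?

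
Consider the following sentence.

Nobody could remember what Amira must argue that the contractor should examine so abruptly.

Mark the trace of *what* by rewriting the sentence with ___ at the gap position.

Before movement: Amira must argue that the contractor should examine what so abruptly.
The filler 'what' is interpreted as the direct object of 'examine'. The gap is right after 'examine'.

Nobody could remember what Amira must argue that the contractor should examine ___ so abruptly.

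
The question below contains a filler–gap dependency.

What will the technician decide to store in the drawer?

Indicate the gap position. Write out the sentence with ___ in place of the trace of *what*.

What will the technician decide to store ___ in the drawer?

Underlying clause: The technician will decide to store what in the drawer.
'what' is the direct object of 'store'. The gap is right after 'store'.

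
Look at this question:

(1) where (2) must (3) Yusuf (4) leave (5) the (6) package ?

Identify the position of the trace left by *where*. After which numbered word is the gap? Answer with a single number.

6

Pre-movement form: Yusuf must leave the package where.
'where' is the locative complement of 'leave'. Wh-movement fronts it, leaving a gap right after 'package':
Where must Yusuf leave the package ___?
'package' is word 6.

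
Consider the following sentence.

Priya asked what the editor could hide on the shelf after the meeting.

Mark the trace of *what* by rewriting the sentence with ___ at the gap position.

Pre-movement form: The editor could hide what on the shelf after the meeting.
The filler 'what' is interpreted as the direct object of 'hide'. The gap is right after 'hide'.

Priya asked what the editor could hide ___ on the shelf after the meeting.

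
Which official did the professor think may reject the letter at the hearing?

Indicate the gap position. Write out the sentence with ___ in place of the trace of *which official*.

Which official did the professor think ___ may reject the letter at the hearing?

Before movement: The professor did think which official may reject the letter at the hearing.
The filler 'which official' is interpreted as the subject of the clause embedded under 'think'. The gap is right after 'think'.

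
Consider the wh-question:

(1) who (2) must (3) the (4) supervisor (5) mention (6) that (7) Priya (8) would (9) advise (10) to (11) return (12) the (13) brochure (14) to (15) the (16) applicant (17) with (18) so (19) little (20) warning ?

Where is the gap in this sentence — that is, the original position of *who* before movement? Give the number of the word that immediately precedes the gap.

In situ: The supervisor must mention that Priya would advise who to return the brochure to the applicant with so little warning.
'who' is the direct object of 'advise'. Wh-movement fronts it, leaving a gap right after 'advise':
Who must the supervisor mention that Priya would advise ___ to return the brochure to the applicant with so little warning?
'advise' is word 9.

9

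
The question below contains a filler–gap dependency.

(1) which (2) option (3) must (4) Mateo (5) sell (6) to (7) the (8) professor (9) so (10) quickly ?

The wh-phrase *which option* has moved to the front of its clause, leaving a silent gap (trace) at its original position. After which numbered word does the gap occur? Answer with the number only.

5

Pre-movement form: Mateo must sell which option to the professor so quickly.
'which option' is the direct object of 'sell'. Fronting leaves a gap immediately after 'sell':
Which option must Mateo sell ___ to the professor so quickly?
'sell' is word 5.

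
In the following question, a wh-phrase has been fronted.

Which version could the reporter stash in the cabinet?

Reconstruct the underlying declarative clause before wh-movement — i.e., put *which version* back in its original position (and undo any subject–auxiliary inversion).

The reporter could stash which version in the cabinet.

The filler 'which version' is interpreted as the direct object of 'stash'. Wh-movement fronts it, leaving a gap right after 'stash':
Which version could the reporter stash ___ in the cabinet?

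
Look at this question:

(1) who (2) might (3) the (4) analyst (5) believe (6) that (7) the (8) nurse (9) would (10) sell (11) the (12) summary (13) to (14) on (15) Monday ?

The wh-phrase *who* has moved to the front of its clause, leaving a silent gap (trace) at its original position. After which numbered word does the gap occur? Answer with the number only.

13

Pre-movement form: The analyst might believe that the nurse would sell the summary to who on Monday.
'who' is the object of the preposition 'to' (recipient of 'sell'). Fronting leaves a gap immediately after 'to':
Who might the analyst believe that the nurse would sell the summary to ___ on Monday?
'to' is word 13.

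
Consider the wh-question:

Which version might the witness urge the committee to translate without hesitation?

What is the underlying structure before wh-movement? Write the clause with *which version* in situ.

The witness might urge the committee to translate which version without hesitation.

The filler 'which version' is interpreted as the direct object of 'translate'. It moves to the left edge, and the trace sits right after 'translate':
Which version might the witness urge the committee to translate ___ without hesitation?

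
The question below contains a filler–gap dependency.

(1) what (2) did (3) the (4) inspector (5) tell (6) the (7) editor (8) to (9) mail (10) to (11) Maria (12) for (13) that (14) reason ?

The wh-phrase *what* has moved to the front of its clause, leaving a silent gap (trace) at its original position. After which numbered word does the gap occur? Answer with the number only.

9

Pre-movement form: The inspector did tell the editor to mail what to Maria for that reason.
The filler 'what' is interpreted as the direct object of 'mail'. Wh-movement fronts it, leaving a gap right after 'mail':
What did the inspector tell the editor to mail ___ to Maria for that reason?
'mail' is word 9.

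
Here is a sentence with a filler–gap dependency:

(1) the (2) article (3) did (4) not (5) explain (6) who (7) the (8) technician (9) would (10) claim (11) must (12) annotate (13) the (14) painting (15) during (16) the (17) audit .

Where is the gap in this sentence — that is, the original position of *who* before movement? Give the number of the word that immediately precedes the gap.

10

In situ: The technician would claim who must annotate the painting during the audit.
The filler 'who' is interpreted as the subject of the clause embedded under 'claim'. Fronting leaves a gap immediately after 'claim':
The article did not explain who the technician would claim ___ must annotate the painting during the audit.
'claim' is word 10.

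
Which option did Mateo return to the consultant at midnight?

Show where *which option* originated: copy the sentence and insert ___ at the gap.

In situ: Mateo did return which option to the consultant at midnight.
'which option' is the direct object of 'return'. The gap is right after 'return'.

Which option did Mateo return ___ to the consultant at midnight?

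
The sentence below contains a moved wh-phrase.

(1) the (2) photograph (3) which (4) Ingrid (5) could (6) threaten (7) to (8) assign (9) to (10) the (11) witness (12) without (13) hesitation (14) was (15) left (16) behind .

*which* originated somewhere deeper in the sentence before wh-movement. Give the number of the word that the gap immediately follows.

'which' functions as the direct object of 'assign'. Fronting leaves a gap immediately after 'assign':
The photograph which Ingrid could threaten to assign ___ to the witness without hesitation was left behind.
'assign' is word 8.

8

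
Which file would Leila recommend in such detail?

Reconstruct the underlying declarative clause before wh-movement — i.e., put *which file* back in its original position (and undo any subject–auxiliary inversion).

Leila would recommend which file in such detail.

The filler 'which file' is interpreted as the direct object of 'recommend'. It moves to the left edge, and the trace sits right after 'recommend':
Which file would Leila recommend ___ in such detail?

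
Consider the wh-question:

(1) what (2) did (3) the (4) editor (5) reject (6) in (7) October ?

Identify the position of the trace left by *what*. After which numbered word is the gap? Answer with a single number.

In situ: The editor did reject what in October.
'what' is the direct object of 'reject'. It moves to the left edge, and the trace sits right after 'reject':
What did the editor reject ___ in October?
'reject' is word 5.

5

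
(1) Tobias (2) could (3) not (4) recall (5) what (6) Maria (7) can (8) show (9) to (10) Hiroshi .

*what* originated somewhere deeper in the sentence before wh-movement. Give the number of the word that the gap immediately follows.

Pre-movement form: Maria can show what to Hiroshi.
'what' functions as the direct object of 'show'. It moves to the left edge, and the trace sits right after 'show':
Tobias could not recall what Maria can show ___ to Hiroshi.
'show' is word 8.

8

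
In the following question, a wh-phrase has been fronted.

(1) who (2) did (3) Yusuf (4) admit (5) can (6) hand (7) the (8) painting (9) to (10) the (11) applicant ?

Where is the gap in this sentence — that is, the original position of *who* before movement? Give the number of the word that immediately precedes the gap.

Before movement: Yusuf did admit who can hand the painting to the applicant.
'who' is the subject of the clause embedded under 'admit'. Fronting leaves a gap immediately after 'admit':
Who did Yusuf admit ___ can hand the painting to the applicant?
'admit' is word 4.

4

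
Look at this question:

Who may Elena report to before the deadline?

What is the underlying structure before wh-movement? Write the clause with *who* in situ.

Elena may report to who before the deadline.

'who' is the object of the preposition 'to'. Fronting leaves a gap immediately after 'to':
Who may Elena report to ___ before the deadline?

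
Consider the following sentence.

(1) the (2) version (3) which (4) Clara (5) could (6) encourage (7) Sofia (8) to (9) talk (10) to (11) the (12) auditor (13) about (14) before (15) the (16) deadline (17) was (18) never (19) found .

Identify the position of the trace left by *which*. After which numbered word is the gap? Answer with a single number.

13

The filler 'which' is interpreted as the object of the preposition 'about'. Fronting leaves a gap immediately after 'about':
The version which Clara could encourage Sofia to talk to the auditor about ___ before the deadline was never found.
'about' is word 13.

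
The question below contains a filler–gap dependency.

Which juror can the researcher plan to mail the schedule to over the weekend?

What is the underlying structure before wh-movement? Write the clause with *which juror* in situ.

'which juror' functions as the object of the preposition 'to' (recipient of 'mail'). Fronting leaves a gap immediately after 'to':
Which juror can the researcher plan to mail the schedule to ___ over the weekend?

The researcher can plan to mail the schedule to which juror over the weekend.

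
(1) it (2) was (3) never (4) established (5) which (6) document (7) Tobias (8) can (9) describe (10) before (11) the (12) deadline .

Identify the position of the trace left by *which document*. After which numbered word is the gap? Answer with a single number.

Underlying clause: Tobias can describe which document before the deadline.
The filler 'which document' is interpreted as the direct object of 'describe'. Wh-movement fronts it, leaving a gap right after 'describe':
It was never established which document Tobias can describe ___ before the deadline.
'describe' is word 9.

9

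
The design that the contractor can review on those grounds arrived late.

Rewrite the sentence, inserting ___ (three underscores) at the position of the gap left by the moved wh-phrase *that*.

'that' is the direct object of 'review'. The gap is right after 'review'.

The design that the contractor can review ___ on those grounds arrived late.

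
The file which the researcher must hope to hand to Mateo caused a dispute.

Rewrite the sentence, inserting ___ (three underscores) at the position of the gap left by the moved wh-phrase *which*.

'which' is the direct object of 'hand'. The gap is right after 'hand'.

The file which the researcher must hope to hand ___ to Mateo caused a dispute.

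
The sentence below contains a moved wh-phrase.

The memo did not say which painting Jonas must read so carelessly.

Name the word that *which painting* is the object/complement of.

read

Underlying clause: Jonas must read which painting so carelessly.
The filler 'which painting' is interpreted as the direct object of 'read'. It moves to the left edge, and the trace sits right after 'read':
The memo did not say which painting Jonas must read ___ so carelessly.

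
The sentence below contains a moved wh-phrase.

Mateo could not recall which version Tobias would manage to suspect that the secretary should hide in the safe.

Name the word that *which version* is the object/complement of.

In situ: Tobias would manage to suspect that the secretary should hide which version in the safe.
'which version' is the direct object of 'hide'. Wh-movement fronts it, leaving a gap right after 'hide':
Mateo could not recall which version Tobias would manage to suspect that the secretary should hide ___ in the safe.

hide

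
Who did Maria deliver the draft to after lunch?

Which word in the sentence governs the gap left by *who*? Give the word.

to

Underlying clause: Maria did deliver the draft to who after lunch.
'who' is the object of the preposition 'to' (recipient of 'deliver'). It moves to the left edge, and the trace sits right after 'to':
Who did Maria deliver the draft to ___ after lunch?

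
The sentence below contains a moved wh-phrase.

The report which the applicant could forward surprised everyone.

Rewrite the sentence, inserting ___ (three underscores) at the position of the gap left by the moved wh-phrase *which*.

'which' is the direct object of 'forward'. The gap is right after 'forward'.

The report which the applicant could forward ___ surprised everyone.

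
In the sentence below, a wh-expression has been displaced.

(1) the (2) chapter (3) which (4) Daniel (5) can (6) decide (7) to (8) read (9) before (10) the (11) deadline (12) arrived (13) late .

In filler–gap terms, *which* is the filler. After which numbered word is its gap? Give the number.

'which' is the direct object of 'read'. It moves to the left edge, and the trace sits right after 'read':
The chapter which Daniel can decide to read ___ before the deadline arrived late.
'read' is word 8.

8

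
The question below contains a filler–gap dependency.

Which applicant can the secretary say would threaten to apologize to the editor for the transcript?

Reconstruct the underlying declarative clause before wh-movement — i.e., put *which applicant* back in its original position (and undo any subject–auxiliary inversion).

The secretary can say which applicant would threaten to apologize to the editor for the transcript.

'which applicant' functions as the subject of the clause embedded under 'say'. Wh-movement fronts it, leaving a gap right after 'say':
Which applicant can the secretary say ___ would threaten to apologize to the editor for the transcript?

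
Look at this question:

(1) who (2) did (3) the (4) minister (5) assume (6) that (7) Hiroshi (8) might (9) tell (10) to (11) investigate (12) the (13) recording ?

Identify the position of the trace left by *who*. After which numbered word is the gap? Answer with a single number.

Before movement: The minister did assume that Hiroshi might tell who to investigate the recording.
'who' functions as the direct object of 'tell'. Fronting leaves a gap immediately after 'tell':
Who did the minister assume that Hiroshi might tell ___ to investigate the recording?
'tell' is word 9.

9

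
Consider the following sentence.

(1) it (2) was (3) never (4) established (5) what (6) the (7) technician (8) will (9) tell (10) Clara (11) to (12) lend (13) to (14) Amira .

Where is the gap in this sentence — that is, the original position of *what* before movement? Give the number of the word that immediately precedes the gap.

In situ: The technician will tell Clara to lend what to Amira.
The filler 'what' is interpreted as the direct object of 'lend'. Fronting leaves a gap immediately after 'lend':
It was never established what the technician will tell Clara to lend ___ to Amira.
'lend' is word 12.

12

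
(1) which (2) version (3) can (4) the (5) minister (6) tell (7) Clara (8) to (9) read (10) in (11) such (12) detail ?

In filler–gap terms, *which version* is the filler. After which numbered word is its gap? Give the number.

Before movement: The minister can tell Clara to read which version in such detail.
'which version' functions as the direct object of 'read'. It moves to the left edge, and the trace sits right after 'read':
Which version can the minister tell Clara to read ___ in such detail?
'read' is word 9.

9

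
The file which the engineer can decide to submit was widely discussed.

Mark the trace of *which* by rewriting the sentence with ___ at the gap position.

The file which the engineer can decide to submit ___ was widely discussed.

'which' functions as the direct object of 'submit'. The gap is right after 'submit'.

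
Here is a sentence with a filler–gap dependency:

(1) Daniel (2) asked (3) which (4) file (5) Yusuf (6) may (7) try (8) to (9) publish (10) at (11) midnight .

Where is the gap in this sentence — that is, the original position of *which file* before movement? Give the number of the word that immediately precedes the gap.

Before movement: Yusuf may try to publish which file at midnight.
'which file' is the direct object of 'publish'. It moves to the left edge, and the trace sits right after 'publish':
Daniel asked which file Yusuf may try to publish ___ at midnight.
'publish' is word 9.

9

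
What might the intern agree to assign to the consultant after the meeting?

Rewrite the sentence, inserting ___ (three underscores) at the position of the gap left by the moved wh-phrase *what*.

What might the intern agree to assign ___ to the consultant after the meeting?

In situ: The intern might agree to assign what to the consultant after the meeting.
'what' is the direct object of 'assign'. The gap is right after 'assign'.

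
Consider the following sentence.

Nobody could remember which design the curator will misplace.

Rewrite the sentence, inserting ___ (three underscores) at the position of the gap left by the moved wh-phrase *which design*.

Before movement: The curator will misplace which design.
'which design' is the direct object of 'misplace'. The gap is right after 'misplace'.

Nobody could remember which design the curator will misplace ___.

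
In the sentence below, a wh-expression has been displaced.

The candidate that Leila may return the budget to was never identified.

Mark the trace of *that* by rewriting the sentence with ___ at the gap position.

'that' functions as the object of the preposition 'to' (recipient of 'return'). The gap is right after 'to'.

The candidate that Leila may return the budget to ___ was never identified.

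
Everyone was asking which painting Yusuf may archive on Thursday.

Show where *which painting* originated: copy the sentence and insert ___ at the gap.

Underlying clause: Yusuf may archive which painting on Thursday.
The filler 'which painting' is interpreted as the direct object of 'archive'. The gap is right after 'archive'.

Everyone was asking which painting Yusuf may archive ___ on Thursday.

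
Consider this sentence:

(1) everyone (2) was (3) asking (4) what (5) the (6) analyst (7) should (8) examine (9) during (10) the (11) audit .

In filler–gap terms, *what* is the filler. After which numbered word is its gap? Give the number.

Before movement: The analyst should examine what during the audit.
'what' functions as the direct object of 'examine'. Fronting leaves a gap immediately after 'examine':
Everyone was asking what the analyst should examine ___ during the audit.
'examine' is word 8.

8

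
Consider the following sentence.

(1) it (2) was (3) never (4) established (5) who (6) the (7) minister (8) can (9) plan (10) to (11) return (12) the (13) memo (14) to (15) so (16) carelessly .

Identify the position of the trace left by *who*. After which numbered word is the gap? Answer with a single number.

Pre-movement form: The minister can plan to return the memo to who so carelessly.
The filler 'who' is interpreted as the object of the preposition 'to' (recipient of 'return'). Wh-movement fronts it, leaving a gap right after 'to':
It was never established who the minister can plan to return the memo to ___ so carelessly.
'to' is word 14.

14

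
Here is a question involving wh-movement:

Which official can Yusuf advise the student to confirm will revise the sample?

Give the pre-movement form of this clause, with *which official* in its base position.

The filler 'which official' is interpreted as the subject of the clause embedded under 'confirm'. Fronting leaves a gap immediately after 'confirm':
Which official can Yusuf advise the student to confirm ___ will revise the sample?

Yusuf can advise the student to confirm which official will revise the sample.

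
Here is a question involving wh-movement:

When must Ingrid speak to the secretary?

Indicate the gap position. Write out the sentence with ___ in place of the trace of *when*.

When must Ingrid speak to the secretary ___?

Pre-movement form: Ingrid must speak to the secretary when.
'when' is the temporal adjunct. The gap is right after 'secretary'.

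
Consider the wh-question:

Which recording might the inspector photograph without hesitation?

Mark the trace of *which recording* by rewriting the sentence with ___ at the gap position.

Before movement: The inspector might photograph which recording without hesitation.
The filler 'which recording' is interpreted as the direct object of 'photograph'. The gap is right after 'photograph'.

Which recording might the inspector photograph ___ without hesitation?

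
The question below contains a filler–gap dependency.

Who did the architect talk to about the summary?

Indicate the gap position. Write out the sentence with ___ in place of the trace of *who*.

Before movement: The architect did talk to who about the summary.
'who' functions as the object of the preposition 'to'. The gap is right after 'to'.

Who did the architect talk to ___ about the summary?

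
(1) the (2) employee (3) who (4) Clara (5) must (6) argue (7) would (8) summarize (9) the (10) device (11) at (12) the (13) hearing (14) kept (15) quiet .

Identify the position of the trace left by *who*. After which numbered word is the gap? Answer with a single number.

'who' functions as the subject of the clause embedded under 'argue'. Wh-movement fronts it, leaving a gap right after 'argue':
The employee who Clara must argue ___ would summarize the device at the hearing kept quiet.
'argue' is word 6.

6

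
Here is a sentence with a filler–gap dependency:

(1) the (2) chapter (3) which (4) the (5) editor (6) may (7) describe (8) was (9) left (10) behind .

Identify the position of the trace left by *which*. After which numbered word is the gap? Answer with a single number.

'which' is the direct object of 'describe'. Wh-movement fronts it, leaving a gap right after 'describe':
The chapter which the editor may describe ___ was left behind.
'describe' is word 7.

7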